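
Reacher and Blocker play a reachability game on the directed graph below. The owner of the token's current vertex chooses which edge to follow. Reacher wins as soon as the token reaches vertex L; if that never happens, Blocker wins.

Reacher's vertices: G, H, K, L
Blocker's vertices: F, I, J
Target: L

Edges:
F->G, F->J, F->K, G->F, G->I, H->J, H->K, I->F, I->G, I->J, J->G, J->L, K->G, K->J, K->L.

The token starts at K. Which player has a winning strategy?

A0 = {L}
A1: add {K} — K (Reacher) has K→L.
K ∈ A1, so Reacher can force the target.

Reacher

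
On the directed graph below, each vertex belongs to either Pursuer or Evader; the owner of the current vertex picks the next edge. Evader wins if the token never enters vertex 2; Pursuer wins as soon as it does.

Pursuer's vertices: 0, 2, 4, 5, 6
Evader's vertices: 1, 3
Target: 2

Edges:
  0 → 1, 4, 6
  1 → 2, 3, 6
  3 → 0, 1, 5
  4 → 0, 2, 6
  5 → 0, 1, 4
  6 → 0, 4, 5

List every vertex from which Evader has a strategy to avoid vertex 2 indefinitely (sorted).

1, 3

A0 = {2}
A1: add {4} — 4 (Pursuer) has 4→2.
A2: add {0, 5, 6} — 0 (Pursuer) has 0→4; 5 (Pursuer) has 5→4; 6 (Pursuer) has 6→4.
A3 = A2; e.g. 1 (Evader) can still go to 3. Fixed point.
Pursuer's attractor = {0, 2, 4, 5, 6}; Evader avoids the target exactly from the complement.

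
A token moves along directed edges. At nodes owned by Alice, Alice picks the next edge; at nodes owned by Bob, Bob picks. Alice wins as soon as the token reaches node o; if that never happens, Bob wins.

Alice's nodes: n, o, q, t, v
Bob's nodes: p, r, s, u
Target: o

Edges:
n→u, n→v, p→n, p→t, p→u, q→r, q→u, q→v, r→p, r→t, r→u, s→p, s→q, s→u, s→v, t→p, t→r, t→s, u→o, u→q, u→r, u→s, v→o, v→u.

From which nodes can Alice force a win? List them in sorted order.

A0 = {o}
A1: add {v} — v (Alice) has v→o.
A2: add {n, q} — n (Alice) has n→v; q (Alice) has q→v.
A3 = A2; e.g. p (Bob) can still go to t. Fixed point.
Alice's winning region = {n, o, q, v}.

n, o, q, v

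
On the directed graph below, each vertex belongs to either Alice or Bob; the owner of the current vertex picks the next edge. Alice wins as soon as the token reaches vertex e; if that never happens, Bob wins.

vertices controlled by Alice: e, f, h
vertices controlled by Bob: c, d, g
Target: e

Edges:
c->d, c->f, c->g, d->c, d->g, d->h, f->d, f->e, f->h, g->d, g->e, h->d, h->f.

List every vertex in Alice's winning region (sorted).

A0 = {e}
A1: add {f} — f (Alice) has f→e.
A2: add {h} — h (Alice) has h→f.
A3 = A2; e.g. c (Bob) can still go to d. Fixed point.
Alice's winning region = {e, f, h}.

e, f, h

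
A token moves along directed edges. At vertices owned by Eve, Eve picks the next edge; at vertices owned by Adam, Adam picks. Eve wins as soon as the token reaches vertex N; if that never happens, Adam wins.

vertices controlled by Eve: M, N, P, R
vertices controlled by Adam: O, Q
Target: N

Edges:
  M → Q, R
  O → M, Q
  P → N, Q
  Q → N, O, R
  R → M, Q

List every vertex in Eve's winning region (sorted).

N, P

A0 = {N}
A1: add {P} — P (Eve) has P→N.
A2 = A1; e.g. M (Eve) has no edge into A1. Fixed point.
Eve's winning region = {N, P}.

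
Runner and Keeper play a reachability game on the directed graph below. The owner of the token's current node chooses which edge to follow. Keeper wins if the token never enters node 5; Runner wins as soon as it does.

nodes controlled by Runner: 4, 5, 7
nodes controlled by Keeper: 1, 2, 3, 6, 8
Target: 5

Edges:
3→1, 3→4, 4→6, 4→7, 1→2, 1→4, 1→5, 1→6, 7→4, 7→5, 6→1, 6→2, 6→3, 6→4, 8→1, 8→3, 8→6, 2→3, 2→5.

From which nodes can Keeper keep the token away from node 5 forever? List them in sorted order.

A0 = {5}
A1: add {7} — 7 (Runner) has 7→5.
A2: add {4} — 4 (Runner) has 4→7.
A3 = A2; e.g. 1 (Keeper) can still go to 2. Fixed point.
Runner's attractor = {4, 5, 7}; Keeper avoids the target exactly from the complement.

1, 2, 3, 6, 8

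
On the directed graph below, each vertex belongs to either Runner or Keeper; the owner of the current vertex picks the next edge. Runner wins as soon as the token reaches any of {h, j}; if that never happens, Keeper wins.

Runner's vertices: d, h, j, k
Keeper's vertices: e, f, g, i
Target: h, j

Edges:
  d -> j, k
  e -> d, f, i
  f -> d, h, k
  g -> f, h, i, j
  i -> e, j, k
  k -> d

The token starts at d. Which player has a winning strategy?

A0 = {h, j}
A1: add {d} — d (Runner) has d→j.
d ∈ A1, so Runner can force the target.

Runner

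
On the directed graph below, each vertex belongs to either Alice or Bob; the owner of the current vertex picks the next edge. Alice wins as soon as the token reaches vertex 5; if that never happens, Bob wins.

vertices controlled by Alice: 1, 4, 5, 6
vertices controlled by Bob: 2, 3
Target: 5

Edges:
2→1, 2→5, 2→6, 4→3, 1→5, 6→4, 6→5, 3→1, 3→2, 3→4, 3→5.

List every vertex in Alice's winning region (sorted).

A0 = {5}
A1: add {1, 6} — 1 (Alice) has 1→5; 6 (Alice) has 6→5.
A2: add {2} — 2 (Bob): all of {1, 5, 6} already in.
A3 = A2; e.g. 3 (Bob) can still go to 4. Fixed point.
Alice's winning region = {1, 2, 5, 6}.

1, 2, 5, 6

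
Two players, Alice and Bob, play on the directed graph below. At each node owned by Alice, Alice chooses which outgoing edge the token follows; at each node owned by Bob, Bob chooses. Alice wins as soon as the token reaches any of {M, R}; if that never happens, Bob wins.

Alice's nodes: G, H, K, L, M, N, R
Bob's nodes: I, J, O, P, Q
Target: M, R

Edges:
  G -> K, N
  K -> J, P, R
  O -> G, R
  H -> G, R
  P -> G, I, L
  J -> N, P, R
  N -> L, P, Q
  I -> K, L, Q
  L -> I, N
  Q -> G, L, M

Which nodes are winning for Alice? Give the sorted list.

A0 = {M, R}
A1: add {H, K} — H (Alice) has H→R; K (Alice) has K→R.
A2: add {G} — G (Alice) has G→K.
A3: add {O} — O (Bob): all of {G, R} already in.
A4 = A3; e.g. I (Bob) can still go to L. Fixed point.
Alice's winning region = {G, H, K, M, O, R}.

G, H, K, M, O, R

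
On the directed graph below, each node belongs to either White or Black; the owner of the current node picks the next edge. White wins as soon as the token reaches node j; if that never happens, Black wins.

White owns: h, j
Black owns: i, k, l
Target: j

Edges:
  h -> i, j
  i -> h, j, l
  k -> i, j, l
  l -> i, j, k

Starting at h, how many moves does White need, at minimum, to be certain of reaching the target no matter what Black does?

A0 = {j}
A1: add {h} — h (White) has h→j.
A2 = A1; e.g. i (Black) can still go to l. Fixed point.
h enters the attractor at level 1, so White can force the target in 1 move from there.

1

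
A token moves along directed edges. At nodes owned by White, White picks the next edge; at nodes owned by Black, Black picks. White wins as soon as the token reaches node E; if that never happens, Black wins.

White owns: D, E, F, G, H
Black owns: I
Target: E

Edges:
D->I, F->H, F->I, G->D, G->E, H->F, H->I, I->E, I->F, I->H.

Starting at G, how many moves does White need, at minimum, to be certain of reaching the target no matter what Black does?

1

A0 = {E}
A1: add {G} — G (White) has G→E.
A2 = A1; e.g. D (White) has no edge into A1. Fixed point.
G enters the attractor at level 1, so White can force the target in 1 move from there.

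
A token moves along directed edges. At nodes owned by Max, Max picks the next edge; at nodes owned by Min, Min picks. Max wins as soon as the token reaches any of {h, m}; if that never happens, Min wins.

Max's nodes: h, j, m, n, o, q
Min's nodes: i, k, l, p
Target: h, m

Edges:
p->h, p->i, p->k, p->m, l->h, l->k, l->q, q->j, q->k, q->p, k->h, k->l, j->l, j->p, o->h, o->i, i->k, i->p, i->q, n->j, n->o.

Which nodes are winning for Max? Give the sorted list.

A0 = {h, m}
A1: add {o} — o (Max) has o→h.
A2: add {n} — n (Max) has n→o.
A3 = A2; e.g. i (Min) can still go to k. Fixed point.
Max's winning region = {h, m, n, o}.

h, m, n, o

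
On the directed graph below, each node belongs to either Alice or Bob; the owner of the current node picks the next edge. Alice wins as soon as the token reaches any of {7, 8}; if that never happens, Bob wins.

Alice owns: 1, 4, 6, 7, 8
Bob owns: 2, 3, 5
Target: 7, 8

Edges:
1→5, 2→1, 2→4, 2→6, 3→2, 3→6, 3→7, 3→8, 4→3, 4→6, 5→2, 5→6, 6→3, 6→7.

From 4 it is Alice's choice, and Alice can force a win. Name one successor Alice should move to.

A0 = {7, 8}
A1: add {6} — 6 (Alice) has 6→7.
A2: add {4} — 4 (Alice) has 4→6.
A3 = A2; e.g. 1 (Alice) has no edge into A2. Fixed point.
From 4, successor 6 is in the attractor (rank 1); the other successor 3 is not.

6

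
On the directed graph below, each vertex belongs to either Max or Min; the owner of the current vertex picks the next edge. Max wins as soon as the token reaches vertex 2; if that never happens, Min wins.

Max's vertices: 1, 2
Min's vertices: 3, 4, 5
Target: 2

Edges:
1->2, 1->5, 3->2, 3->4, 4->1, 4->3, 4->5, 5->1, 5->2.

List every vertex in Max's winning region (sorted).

A0 = {2}
A1: add {1} — 1 (Max) has 1→2.
A2: add {5} — 5 (Min): all of {1, 2} already in.
A3 = A2; e.g. 3 (Min) can still go to 4. Fixed point.
Max's winning region = {1, 2, 5}.

1, 2, 5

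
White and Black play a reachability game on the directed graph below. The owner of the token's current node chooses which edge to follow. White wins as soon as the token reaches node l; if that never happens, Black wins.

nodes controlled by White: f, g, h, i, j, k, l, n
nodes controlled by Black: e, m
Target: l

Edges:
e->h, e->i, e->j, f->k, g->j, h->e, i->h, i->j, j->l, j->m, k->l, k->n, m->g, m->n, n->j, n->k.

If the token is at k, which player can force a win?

White

A0 = {l}
A1: add {j, k} — j (White) has j→l; k (White) has k→l.
k ∈ A1, so White can force the target.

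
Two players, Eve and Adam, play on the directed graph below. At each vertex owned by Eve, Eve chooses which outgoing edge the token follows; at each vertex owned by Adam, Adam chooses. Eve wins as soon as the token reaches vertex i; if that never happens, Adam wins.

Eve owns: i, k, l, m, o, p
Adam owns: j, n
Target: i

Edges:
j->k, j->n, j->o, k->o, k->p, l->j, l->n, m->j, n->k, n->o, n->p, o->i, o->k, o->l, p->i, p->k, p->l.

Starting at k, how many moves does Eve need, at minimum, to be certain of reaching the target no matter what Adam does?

2

A0 = {i}
A1: add {o, p} — o (Eve) has o→i; p (Eve) has p→i.
A2: add {k} — k (Eve) has k→o.
k enters the attractor at level 2, so Eve can force the target in 2 moves from there.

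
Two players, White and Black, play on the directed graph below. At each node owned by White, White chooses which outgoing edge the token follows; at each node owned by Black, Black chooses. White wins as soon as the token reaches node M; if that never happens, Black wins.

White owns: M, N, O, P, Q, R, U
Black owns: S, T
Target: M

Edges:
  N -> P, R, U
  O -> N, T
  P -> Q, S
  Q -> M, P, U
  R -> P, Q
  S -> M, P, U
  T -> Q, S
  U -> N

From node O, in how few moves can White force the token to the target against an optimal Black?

A0 = {M}
A1: add {Q} — Q (White) has Q→M.
A2: add {P, R} — P (White) has P→Q; R (White) has R→Q.
A3: add {N} — N (White) has N→P.
A4: add {O, U} — O (White) has O→N; U (White) has U→N.
O enters the attractor at level 4, so White can force the target in 4 moves from there.

4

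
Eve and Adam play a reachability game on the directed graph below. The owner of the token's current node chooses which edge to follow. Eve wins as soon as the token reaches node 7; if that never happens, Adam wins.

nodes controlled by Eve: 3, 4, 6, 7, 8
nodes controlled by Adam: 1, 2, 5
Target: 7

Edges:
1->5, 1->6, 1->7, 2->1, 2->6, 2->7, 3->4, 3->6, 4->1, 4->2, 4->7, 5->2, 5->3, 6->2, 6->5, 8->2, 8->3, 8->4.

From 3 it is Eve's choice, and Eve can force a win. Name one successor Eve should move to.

4

A0 = {7}
A1: add {4} — 4 (Eve) has 4→7.
A2: add {3, 8} — 3 (Eve) has 3→4; 8 (Eve) has 8→4.
A3 = A2; e.g. 1 (Adam) can still go to 5. Fixed point.
From 3, successor 4 is in the attractor (rank 1); the other successor 6 is not.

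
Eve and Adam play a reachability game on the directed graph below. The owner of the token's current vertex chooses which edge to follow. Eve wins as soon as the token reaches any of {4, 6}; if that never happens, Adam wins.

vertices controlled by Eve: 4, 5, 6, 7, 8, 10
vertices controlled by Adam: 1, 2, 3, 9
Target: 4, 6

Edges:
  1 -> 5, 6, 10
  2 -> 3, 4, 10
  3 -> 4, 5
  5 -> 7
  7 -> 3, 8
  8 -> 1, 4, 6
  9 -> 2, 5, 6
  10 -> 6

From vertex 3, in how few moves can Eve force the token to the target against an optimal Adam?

A0 = {4, 6}
A1: add {8, 10} — 8 (Eve) has 8→4; 10 (Eve) has 10→6.
A2: add {7} — 7 (Eve) has 7→8.
A3: add {5} — 5 (Eve) has 5→7.
A4: add {1, 3} — 1 (Adam): all of {5, 6, 10} already in; 3 (Adam): all of {4, 5} already in.
3 enters the attractor at level 4, so Eve can force the target in 4 moves from there.

4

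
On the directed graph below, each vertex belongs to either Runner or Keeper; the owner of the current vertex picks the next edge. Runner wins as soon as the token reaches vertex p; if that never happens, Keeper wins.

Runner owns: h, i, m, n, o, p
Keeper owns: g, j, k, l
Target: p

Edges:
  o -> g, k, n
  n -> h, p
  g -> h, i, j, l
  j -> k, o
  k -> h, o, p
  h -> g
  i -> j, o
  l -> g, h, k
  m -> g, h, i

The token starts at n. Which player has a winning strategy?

Runner

A0 = {p}
A1: add {n} — n (Runner) has n→p.
n ∈ A1, so Runner can force the target.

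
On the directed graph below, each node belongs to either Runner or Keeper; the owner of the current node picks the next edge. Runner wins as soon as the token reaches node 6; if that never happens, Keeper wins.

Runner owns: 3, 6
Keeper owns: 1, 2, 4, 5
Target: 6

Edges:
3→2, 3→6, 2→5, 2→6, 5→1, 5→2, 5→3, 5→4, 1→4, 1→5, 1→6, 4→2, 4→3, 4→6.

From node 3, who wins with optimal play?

Runner

A0 = {6}
A1: add {3} — 3 (Runner) has 3→6.
A2 = A1; e.g. 1 (Keeper) can still go to 4. Fixed point.
3 ∈ A1, so Runner can force the target.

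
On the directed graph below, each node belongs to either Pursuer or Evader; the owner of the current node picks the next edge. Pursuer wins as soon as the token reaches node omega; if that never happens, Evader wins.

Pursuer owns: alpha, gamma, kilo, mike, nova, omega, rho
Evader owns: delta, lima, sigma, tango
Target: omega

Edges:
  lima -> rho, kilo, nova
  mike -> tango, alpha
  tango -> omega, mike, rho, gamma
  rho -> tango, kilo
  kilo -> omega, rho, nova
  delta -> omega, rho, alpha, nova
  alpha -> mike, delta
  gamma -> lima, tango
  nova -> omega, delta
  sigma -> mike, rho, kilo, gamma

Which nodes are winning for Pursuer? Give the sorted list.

gamma, kilo, lima, nova, omega, rho

A0 = {omega}
A1: add {kilo, nova} — kilo (Pursuer) has kilo→omega; nova (Pursuer) has nova→omega.
A2: add {rho} — rho (Pursuer) has rho→kilo.
A3: add {lima} — lima (Evader): all of {rho, kilo, nova} already in.
A4: add {gamma} — gamma (Pursuer) has gamma→lima.
A5 = A4; e.g. mike (Pursuer) has no edge into A4. Fixed point.
Pursuer's winning region = {gamma, kilo, lima, nova, omega, rho}.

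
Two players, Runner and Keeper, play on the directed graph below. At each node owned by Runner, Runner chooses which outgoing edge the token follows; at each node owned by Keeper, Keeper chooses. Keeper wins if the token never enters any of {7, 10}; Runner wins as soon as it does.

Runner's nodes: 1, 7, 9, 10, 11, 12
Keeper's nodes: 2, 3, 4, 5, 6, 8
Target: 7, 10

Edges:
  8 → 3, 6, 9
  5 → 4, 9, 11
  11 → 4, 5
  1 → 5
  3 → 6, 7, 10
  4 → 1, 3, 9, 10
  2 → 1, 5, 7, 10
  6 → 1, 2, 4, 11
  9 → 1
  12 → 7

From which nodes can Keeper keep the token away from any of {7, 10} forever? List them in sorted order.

1, 2, 3, 4, 5, 6, 8, 9, 11

A0 = {7, 10}
A1: add {12} — 12 (Runner) has 12→7.
A2 = A1; e.g. 1 (Runner) has no edge into A1. Fixed point.
Runner's attractor = {7, 10, 12}; Keeper avoids the target exactly from the complement.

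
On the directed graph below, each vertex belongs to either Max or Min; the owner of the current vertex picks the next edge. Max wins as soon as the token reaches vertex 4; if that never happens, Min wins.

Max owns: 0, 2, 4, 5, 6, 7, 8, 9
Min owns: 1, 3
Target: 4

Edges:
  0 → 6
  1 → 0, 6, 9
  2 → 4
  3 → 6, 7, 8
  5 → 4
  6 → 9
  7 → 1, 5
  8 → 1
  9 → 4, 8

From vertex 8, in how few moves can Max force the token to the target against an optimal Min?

5

A0 = {4}
A1: add {2, 5, 9} — 2 (Max) has 2→4; 5 (Max) has 5→4; 9 (Max) has 9→4.
A2: add {6, 7} — 6 (Max) has 6→9; 7 (Max) has 7→5.
A3: add {0} — 0 (Max) has 0→6.
A4: add {1} — 1 (Min): all of {0, 6, 9} already in.
A5: add {8} — 8 (Max) has 8→1.
8 enters the attractor at level 5, so Max can force the target in 5 moves from there.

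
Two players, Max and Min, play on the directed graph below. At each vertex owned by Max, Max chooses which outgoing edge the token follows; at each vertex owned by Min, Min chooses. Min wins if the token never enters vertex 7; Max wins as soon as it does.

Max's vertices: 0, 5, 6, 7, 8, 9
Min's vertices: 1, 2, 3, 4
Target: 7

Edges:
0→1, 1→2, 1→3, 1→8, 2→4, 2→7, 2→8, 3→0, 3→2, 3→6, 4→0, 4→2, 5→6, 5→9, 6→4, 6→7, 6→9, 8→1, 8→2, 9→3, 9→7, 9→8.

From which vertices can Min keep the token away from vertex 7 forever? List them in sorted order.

A0 = {7}
A1: add {6, 9} — 6 (Max) has 6→7; 9 (Max) has 9→7.
A2: add {5} — 5 (Max) has 5→6.
A3 = A2; e.g. 0 (Max) has no edge into A2. Fixed point.
Max's attractor = {5, 6, 7, 9}; Min avoids the target exactly from the complement.

0, 1, 2, 3, 4, 8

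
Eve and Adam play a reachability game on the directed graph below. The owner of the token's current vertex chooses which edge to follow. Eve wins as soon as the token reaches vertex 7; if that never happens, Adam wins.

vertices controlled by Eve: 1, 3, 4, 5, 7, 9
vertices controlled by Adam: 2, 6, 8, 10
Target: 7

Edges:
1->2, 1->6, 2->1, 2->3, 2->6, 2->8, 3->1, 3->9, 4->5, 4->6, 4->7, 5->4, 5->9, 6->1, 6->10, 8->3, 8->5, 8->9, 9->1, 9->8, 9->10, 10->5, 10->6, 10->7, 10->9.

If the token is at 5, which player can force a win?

Eve

A0 = {7}
A1: add {4} — 4 (Eve) has 4→7.
A2: add {5} — 5 (Eve) has 5→4.
A3 = A2; e.g. 1 (Eve) has no edge into A2. Fixed point.
5 ∈ A2, so Eve can force the target.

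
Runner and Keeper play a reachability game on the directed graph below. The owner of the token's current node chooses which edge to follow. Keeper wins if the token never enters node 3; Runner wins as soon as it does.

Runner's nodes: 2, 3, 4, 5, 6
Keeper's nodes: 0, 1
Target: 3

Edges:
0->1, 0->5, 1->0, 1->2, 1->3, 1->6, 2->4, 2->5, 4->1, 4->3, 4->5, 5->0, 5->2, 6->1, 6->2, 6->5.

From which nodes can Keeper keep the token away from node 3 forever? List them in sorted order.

A0 = {3}
A1: add {4} — 4 (Runner) has 4→3.
A2: add {2} — 2 (Runner) has 2→4.
A3: add {5, 6} — 5 (Runner) has 5→2; 6 (Runner) has 6→2.
A4 = A3; e.g. 0 (Keeper) can still go to 1. Fixed point.
Runner's attractor = {2, 3, 4, 5, 6}; Keeper avoids the target exactly from the complement.

0, 1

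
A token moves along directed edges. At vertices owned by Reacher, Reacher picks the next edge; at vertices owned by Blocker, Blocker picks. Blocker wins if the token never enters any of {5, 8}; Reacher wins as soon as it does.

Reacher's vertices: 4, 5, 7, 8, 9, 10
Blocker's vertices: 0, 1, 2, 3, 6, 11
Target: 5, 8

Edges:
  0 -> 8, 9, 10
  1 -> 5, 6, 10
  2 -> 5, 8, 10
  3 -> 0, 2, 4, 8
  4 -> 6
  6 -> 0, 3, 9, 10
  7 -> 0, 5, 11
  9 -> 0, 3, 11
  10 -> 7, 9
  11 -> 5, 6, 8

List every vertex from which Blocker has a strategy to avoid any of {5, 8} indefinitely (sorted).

A0 = {5, 8}
A1: add {7} — 7 (Reacher) has 7→5.
A2: add {10} — 10 (Reacher) has 10→7.
A3: add {2} — 2 (Blocker): all of {5, 8, 10} already in.
A4 = A3; e.g. 0 (Blocker) can still go to 9. Fixed point.
Reacher's attractor = {2, 5, 7, 8, 10}; Blocker avoids the target exactly from the complement.

0, 1, 3, 4, 6, 9, 11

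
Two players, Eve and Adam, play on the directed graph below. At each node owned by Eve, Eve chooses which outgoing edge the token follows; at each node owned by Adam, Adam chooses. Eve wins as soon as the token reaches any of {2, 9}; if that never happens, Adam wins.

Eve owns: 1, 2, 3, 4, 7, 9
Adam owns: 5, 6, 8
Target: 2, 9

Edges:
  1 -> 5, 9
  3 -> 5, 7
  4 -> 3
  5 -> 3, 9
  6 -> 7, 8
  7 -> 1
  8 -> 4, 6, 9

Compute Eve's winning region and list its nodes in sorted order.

A0 = {2, 9}
A1: add {1} — 1 (Eve) has 1→9.
A2: add {7} — 7 (Eve) has 7→1.
A3: add {3} — 3 (Eve) has 3→7.
A4: add {4, 5} — 4 (Eve) has 4→3; 5 (Adam): all of {3, 9} already in.
A5 = A4; e.g. 6 (Adam) can still go to 8. Fixed point.
Eve's winning region = {1, 2, 3, 4, 5, 7, 9}.

1, 2, 3, 4, 5, 7, 9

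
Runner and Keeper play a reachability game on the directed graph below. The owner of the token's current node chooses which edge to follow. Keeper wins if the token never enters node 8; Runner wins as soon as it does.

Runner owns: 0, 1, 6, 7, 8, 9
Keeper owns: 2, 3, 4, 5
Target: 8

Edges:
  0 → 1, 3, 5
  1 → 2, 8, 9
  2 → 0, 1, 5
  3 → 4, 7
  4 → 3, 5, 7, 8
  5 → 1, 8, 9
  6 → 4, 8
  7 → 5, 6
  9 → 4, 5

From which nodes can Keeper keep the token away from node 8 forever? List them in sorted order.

2, 3, 4, 5, 9

A0 = {8}
A1: add {1, 6} — 1 (Runner) has 1→8; 6 (Runner) has 6→8.
A2: add {0, 7} — 0 (Runner) has 0→1; 7 (Runner) has 7→6.
A3 = A2; e.g. 2 (Keeper) can still go to 5. Fixed point.
Runner's attractor = {0, 1, 6, 7, 8}; Keeper avoids the target exactly from the complement.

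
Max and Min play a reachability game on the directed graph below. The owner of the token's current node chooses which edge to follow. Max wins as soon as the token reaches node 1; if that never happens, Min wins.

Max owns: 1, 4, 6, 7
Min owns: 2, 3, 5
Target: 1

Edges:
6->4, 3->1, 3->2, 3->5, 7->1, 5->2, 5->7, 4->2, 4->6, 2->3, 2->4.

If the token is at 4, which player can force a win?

Min

A0 = {1}
A1: add {7} — 7 (Max) has 7→1.
A2 = A1; e.g. 2 (Min) can still go to 3. Fixed point.
4 never enters the attractor, so Min can avoid the target forever.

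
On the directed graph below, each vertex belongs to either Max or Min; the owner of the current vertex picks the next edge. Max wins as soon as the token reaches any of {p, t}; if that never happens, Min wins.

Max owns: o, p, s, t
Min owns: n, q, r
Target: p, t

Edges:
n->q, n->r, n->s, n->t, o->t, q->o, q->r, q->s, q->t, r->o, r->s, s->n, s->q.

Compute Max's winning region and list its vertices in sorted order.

o, p, t

A0 = {p, t}
A1: add {o} — o (Max) has o→t.
A2 = A1; e.g. n (Min) can still go to q. Fixed point.
Max's winning region = {o, p, t}.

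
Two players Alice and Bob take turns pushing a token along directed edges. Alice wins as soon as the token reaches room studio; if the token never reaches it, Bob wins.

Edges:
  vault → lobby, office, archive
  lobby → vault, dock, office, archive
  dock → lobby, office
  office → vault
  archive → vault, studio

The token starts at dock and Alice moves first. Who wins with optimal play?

Bob

Track states (vertex, player-to-move).
A0 = {(studio,Alice), (studio,Bob)}
A1: add {(archive,Alice)}.
A2 = A1; e.g. (vault,Alice) stays out. (dock,Alice) never enters ⇒ Bob avoids the target.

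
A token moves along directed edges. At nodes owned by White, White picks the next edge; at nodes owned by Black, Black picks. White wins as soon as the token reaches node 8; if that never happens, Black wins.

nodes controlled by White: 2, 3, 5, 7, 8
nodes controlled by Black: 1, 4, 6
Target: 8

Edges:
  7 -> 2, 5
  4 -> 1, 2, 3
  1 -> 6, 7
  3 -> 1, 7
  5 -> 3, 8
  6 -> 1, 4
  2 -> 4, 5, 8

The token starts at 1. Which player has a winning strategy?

Black

A0 = {8}
A1: add {2, 5} — 2 (White) has 2→8; 5 (White) has 5→8.
A2: add {7} — 7 (White) has 7→2.
A3: add {3} — 3 (White) has 3→7.
A4 = A3; e.g. 1 (Black) can still go to 6. Fixed point.
1 never enters the attractor, so Black can avoid the target forever.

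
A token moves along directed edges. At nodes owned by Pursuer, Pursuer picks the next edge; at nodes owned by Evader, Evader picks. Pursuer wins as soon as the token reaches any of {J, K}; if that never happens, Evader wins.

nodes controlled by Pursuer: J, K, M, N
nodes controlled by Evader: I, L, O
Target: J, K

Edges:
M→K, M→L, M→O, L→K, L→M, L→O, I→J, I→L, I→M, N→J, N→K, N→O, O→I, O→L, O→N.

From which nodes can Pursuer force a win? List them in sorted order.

J, K, M, N

A0 = {J, K}
A1: add {M, N} — M (Pursuer) has M→K; N (Pursuer) has N→J.
A2 = A1; e.g. I (Evader) can still go to L. Fixed point.
Pursuer's winning region = {J, K, M, N}.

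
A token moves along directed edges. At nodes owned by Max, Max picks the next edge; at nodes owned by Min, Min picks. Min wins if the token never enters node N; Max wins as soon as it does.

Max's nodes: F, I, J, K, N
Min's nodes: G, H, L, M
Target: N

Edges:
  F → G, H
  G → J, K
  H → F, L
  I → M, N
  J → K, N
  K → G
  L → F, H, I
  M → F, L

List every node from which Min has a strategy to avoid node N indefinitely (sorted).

A0 = {N}
A1: add {I, J} — I (Max) has I→N; J (Max) has J→N.
A2 = A1; e.g. F (Max) has no edge into A1. Fixed point.
Max's attractor = {I, J, N}; Min avoids the target exactly from the complement.

F, G, H, K, L, M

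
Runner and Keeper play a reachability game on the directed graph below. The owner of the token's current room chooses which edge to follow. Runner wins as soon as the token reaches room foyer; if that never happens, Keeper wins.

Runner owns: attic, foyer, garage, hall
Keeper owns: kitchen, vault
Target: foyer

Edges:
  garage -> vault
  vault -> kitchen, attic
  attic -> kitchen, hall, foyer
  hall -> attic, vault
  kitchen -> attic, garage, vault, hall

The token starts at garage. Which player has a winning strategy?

Keeper

A0 = {foyer}
A1: add {attic} — attic (Runner) has attic→foyer.
A2: add {hall} — hall (Runner) has hall→attic.
A3 = A2; e.g. kitchen (Keeper) can still go to garage. Fixed point.
garage never enters the attractor, so Keeper can avoid the target forever.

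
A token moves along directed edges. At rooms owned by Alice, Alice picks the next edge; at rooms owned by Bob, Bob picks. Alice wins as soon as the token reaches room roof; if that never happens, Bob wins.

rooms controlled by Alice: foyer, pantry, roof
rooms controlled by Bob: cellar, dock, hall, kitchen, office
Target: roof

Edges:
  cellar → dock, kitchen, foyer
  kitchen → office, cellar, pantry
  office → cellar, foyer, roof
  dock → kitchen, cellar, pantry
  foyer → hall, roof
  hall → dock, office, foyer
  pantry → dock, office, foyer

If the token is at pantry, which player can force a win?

A0 = {roof}
A1: add {foyer} — foyer (Alice) has foyer→roof.
A2: add {pantry} — pantry (Alice) has pantry→foyer.
A3 = A2; e.g. dock (Bob) can still go to kitchen. Fixed point.
pantry ∈ A2, so Alice can force the target.

Alice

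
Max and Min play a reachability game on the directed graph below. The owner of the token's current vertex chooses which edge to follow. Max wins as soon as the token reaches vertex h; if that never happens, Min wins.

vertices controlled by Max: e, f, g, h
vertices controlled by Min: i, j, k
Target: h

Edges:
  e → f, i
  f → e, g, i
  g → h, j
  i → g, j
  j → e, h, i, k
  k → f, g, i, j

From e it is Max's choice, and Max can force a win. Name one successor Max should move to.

A0 = {h}
A1: add {g} — g (Max) has g→h.
A2: add {f} — f (Max) has f→g.
A3: add {e} — e (Max) has e→f.
A4 = A3; e.g. i (Min) can still go to j. Fixed point.
From e, successor f is in the attractor (rank 2); the other successor i is not.

f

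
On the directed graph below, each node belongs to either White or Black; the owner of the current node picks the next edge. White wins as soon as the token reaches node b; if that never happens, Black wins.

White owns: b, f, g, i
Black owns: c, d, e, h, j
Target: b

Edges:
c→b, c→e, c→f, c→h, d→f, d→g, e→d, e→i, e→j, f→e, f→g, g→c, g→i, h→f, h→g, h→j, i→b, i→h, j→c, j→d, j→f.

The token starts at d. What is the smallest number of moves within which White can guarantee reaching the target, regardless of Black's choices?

4

A0 = {b}
A1: add {i} — i (White) has i→b.
A2: add {g} — g (White) has g→i.
A3: add {f} — f (White) has f→g.
A4: add {d} — d (Black): all of {f, g} already in.
A5 = A4; e.g. c (Black) can still go to e. Fixed point.
d enters the attractor at level 4, so White can force the target in 4 moves from there.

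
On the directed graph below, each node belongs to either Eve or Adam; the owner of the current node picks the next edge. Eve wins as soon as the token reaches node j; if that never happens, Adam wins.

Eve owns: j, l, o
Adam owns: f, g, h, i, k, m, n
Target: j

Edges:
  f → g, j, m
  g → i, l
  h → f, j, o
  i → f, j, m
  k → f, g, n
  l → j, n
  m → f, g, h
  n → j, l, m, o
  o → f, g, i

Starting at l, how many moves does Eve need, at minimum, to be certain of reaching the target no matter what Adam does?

A0 = {j}
A1: add {l} — l (Eve) has l→j.
A2 = A1; e.g. f (Adam) can still go to g. Fixed point.
l enters the attractor at level 1, so Eve can force the target in 1 move from there.

1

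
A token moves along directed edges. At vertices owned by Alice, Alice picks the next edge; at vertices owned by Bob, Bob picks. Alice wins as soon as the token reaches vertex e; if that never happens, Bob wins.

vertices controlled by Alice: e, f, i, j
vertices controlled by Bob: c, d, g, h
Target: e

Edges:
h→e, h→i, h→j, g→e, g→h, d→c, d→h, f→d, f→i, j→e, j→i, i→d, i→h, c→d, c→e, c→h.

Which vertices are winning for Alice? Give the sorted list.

A0 = {e}
A1: add {j} — j (Alice) has j→e.
A2 = A1; e.g. c (Bob) can still go to d. Fixed point.
Alice's winning region = {e, j}.

e, j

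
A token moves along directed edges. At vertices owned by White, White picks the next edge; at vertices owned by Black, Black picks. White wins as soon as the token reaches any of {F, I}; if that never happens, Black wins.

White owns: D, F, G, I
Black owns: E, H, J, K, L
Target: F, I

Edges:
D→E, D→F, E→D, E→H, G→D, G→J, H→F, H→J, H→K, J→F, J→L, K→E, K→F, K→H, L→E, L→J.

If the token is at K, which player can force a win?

A0 = {F, I}
A1: add {D} — D (White) has D→F.
A2: add {G} — G (White) has G→D.
A3 = A2; e.g. E (Black) can still go to H. Fixed point.
K never enters the attractor, so Black can avoid the target forever.

Black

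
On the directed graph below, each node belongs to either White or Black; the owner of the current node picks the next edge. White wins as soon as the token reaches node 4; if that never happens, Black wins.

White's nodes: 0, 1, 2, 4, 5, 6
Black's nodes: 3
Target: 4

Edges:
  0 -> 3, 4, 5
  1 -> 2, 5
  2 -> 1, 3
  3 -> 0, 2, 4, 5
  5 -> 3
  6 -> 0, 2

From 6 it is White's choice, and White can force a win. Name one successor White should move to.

A0 = {4}
A1: add {0} — 0 (White) has 0→4.
A2: add {6} — 6 (White) has 6→0.
A3 = A2; e.g. 1 (White) has no edge into A2. Fixed point.
From 6, successor 0 is in the attractor (rank 1); the other successor 2 is not.

0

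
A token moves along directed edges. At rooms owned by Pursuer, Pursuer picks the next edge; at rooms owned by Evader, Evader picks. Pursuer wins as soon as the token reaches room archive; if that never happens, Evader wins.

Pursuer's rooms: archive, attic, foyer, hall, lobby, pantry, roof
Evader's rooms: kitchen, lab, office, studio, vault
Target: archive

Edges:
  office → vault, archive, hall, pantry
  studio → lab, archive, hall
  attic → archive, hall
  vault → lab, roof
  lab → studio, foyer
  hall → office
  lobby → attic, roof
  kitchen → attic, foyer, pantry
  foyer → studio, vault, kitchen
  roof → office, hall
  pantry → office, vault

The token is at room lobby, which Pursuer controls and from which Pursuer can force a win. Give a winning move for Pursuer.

A0 = {archive}
A1: add {attic} — attic (Pursuer) has attic→archive.
A2: add {lobby} — lobby (Pursuer) has lobby→attic.
A3 = A2; e.g. office (Evader) can still go to vault. Fixed point.
From lobby, successor attic is in the attractor (rank 1); the other successor roof is not.

attic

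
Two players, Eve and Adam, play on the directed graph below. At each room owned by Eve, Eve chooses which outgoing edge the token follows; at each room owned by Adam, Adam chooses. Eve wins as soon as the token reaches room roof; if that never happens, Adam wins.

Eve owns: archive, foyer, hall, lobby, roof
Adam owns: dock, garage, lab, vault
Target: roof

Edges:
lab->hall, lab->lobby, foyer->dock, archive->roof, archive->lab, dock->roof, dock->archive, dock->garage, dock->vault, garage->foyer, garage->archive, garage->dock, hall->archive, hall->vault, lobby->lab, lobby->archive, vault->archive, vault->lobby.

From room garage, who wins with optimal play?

A0 = {roof}
A1: add {archive} — archive (Eve) has archive→roof.
A2: add {hall, lobby} — hall (Eve) has hall→archive; lobby (Eve) has lobby→archive.
A3: add {lab, vault} — lab (Adam): all of {hall, lobby} already in; vault (Adam): all of {archive, lobby} already in.
A4 = A3; e.g. foyer (Eve) has no edge into A3. Fixed point.
garage never enters the attractor, so Adam can avoid the target forever.

Adam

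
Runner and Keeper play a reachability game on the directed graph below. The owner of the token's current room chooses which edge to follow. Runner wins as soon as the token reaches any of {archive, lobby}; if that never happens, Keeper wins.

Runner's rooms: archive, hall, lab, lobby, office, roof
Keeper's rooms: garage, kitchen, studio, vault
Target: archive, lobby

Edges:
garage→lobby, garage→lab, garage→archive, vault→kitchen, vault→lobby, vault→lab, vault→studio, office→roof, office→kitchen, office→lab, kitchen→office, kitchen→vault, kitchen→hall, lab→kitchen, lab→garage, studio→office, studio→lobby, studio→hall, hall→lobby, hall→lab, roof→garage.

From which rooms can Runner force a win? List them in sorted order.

archive, hall, lobby

A0 = {archive, lobby}
A1: add {hall} — hall (Runner) has hall→lobby.
A2 = A1; e.g. roof (Runner) has no edge into A1. Fixed point.
Runner's winning region = {archive, hall, lobby}.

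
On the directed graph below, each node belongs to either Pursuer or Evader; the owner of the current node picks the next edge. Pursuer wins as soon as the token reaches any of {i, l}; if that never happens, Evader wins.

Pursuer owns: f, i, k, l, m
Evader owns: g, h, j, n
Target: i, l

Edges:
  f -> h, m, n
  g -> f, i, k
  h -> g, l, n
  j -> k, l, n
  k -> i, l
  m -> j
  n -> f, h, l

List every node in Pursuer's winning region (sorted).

A0 = {i, l}
A1: add {k} — k (Pursuer) has k→i.
A2 = A1; e.g. f (Pursuer) has no edge into A1. Fixed point.
Pursuer's winning region = {i, k, l}.

i, k, l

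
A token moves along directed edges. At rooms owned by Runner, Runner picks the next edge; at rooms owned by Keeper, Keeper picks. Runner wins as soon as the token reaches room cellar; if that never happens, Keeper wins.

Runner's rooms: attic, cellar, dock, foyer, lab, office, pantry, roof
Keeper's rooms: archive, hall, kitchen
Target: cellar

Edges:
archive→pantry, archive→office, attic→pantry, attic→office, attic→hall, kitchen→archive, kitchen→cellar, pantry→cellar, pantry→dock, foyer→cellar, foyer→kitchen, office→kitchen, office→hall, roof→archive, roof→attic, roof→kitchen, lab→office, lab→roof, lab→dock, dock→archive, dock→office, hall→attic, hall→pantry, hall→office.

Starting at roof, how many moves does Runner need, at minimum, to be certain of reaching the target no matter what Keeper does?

3

A0 = {cellar}
A1: add {foyer, pantry} — pantry (Runner) has pantry→cellar; foyer (Runner) has foyer→cellar.
A2: add {attic} — attic (Runner) has attic→pantry.
A3: add {roof} — roof (Runner) has roof→attic.
roof enters the attractor at level 3, so Runner can force the target in 3 moves from there.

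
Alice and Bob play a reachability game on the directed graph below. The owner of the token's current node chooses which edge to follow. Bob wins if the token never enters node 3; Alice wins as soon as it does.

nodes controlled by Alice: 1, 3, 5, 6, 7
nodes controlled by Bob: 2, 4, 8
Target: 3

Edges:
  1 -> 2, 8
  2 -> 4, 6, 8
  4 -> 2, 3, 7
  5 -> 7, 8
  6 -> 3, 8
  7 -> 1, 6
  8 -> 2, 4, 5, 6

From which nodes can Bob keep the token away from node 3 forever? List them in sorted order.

A0 = {3}
A1: add {6} — 6 (Alice) has 6→3.
A2: add {7} — 7 (Alice) has 7→6.
A3: add {5} — 5 (Alice) has 5→7.
A4 = A3; e.g. 1 (Alice) has no edge into A3. Fixed point.
Alice's attractor = {3, 5, 6, 7}; Bob avoids the target exactly from the complement.

1, 2, 4, 8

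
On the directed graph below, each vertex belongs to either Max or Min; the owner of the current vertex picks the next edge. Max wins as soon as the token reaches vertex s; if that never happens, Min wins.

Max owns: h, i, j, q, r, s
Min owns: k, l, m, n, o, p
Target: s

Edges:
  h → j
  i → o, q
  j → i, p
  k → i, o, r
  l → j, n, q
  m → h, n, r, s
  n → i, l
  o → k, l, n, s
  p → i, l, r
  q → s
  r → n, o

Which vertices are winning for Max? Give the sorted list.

h, i, j, q, s

A0 = {s}
A1: add {q} — q (Max) has q→s.
A2: add {i} — i (Max) has i→q.
A3: add {j} — j (Max) has j→i.
A4: add {h} — h (Max) has h→j.
A5 = A4; e.g. k (Min) can still go to o. Fixed point.
Max's winning region = {h, i, j, q, s}.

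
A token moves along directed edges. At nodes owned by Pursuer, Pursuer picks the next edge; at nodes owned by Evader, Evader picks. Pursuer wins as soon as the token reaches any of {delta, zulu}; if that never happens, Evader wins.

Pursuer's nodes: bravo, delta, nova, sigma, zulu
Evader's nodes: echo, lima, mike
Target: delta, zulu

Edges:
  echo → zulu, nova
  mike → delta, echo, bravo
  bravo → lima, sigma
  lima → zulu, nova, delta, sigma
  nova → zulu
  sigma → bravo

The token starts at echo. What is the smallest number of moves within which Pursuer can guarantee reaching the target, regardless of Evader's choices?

2

A0 = {delta, zulu}
A1: add {nova} — nova (Pursuer) has nova→zulu.
A2: add {echo} — echo (Evader): all of {zulu, nova} already in.
A3 = A2; e.g. lima (Evader) can still go to sigma. Fixed point.
echo enters the attractor at level 2, so Pursuer can force the target in 2 moves from there.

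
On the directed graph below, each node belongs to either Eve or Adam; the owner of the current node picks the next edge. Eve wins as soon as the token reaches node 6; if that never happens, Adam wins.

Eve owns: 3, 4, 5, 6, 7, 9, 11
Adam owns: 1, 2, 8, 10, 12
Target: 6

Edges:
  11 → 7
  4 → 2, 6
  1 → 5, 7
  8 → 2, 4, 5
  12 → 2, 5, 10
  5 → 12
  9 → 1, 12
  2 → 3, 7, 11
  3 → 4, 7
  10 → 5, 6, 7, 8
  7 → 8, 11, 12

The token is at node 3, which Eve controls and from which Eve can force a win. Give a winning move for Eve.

A0 = {6}
A1: add {4} — 4 (Eve) has 4→6.
A2: add {3} — 3 (Eve) has 3→4.
A3 = A2; e.g. 1 (Adam) can still go to 5. Fixed point.
From 3, successor 4 is in the attractor (rank 1); the other successor 7 is not.

4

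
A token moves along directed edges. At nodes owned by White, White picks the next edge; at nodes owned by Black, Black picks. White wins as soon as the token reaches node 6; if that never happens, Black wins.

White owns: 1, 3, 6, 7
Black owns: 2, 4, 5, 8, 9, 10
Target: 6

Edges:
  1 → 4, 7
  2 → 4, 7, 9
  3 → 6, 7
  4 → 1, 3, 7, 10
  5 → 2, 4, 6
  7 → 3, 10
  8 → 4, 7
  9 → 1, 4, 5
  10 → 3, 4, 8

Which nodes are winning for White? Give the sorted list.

A0 = {6}
A1: add {3} — 3 (White) has 3→6.
A2: add {7} — 7 (White) has 7→3.
A3: add {1} — 1 (White) has 1→7.
A4 = A3; e.g. 2 (Black) can still go to 4. Fixed point.
White's winning region = {1, 3, 6, 7}.

1, 3, 6, 7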